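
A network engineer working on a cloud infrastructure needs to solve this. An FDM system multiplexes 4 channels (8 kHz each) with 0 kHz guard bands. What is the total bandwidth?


Given: 4 channels, 8 kHz each, guard = 0 kHz
Channel bandwidth = 4 * 8 = 32 kHz
Guard bands = 3 gaps * 0 kHz = 0 kHz
Total = 32 + 0 = 32 kHz

32


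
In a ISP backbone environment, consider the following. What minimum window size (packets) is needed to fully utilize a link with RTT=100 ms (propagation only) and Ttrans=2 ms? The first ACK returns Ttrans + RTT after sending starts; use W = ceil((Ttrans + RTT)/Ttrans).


Given: Ttrans = 2 ms, RTT = 100 ms (= 2 * Tprop, Tprop = 50 ms)
Time until first ACK returns = Ttrans + RTT = 2 + 100 = 102 ms
Need W * Ttrans >= Ttrans + RTT  ->  W >= (Ttrans + RTT) / Ttrans
(Ttrans + RTT) / Ttrans = 102 / 2 = 51
W_min = ceil(51) = 51

51


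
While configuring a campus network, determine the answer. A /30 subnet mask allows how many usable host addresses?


Given: subnet mask /30
Host bits = 32 - 30 = 2
Total addresses = 2^2 = 4
Usable hosts = 4 - 2 (network + broadcast) = 2

2


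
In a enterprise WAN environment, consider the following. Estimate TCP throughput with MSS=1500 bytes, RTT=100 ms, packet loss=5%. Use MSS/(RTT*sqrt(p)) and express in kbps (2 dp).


Given: MSS = 1500 bytes, RTT = 100 ms, loss = 5%
RTT in seconds = 100 / 1000 = 0.1
Loss rate = 5% = 0.05
sqrt(loss) = sqrt(0.05) = 0.223606797750
Throughput (bytes/s) = 1500 / (0.1 * 0.223606797750) = 67082.0393
Throughput (kbps) = 67082.0393 * 8 / 1000 = 536.656315 -> 536.66 kbps (2 dp)

536.66


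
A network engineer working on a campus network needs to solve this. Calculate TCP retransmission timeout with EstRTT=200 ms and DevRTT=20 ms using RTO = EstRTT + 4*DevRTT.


Given: EstRTT = 200 ms, DevRTT = 20 ms
Timeout = EstRTT + 4 * DevRTT
4 * DevRTT = 4 * 20 = 80
Timeout = 200 + 80 = 280 ms

280


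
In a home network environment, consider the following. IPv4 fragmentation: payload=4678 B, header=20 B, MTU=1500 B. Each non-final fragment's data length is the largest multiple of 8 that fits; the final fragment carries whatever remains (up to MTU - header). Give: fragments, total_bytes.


Max data per non-final fragment = floor((MTU - header)/8)*8 = floor((1500 - 20)/8)*8 = floor(1480/8)*8 = 1480 B
Final fragment needs no 8-byte alignment: it can carry up to MTU - header = 1480 B
Non-final fragments needed = ceil((payload - 1480) / 1480) = ceil(3198/1480) = ceil(2.1608) = 3
Number of fragments = 3 + 1 = 4
Fragment sizes (data): 3 * 1480 B + 238 B (last, 238 <= 1480 OK)
Total bytes sent = payload + n_frags * header = 4678 + 4*20 = 4678 + 80 = 4758 B

4, 4758


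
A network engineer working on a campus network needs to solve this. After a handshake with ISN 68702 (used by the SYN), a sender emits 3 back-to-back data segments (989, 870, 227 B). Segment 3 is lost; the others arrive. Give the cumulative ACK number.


SYN uses sequence number 68702; first data byte = ISN + 1 = 68703.
Segment 1: SEQ = 68703, len = 989 B, covers [68703, 69691]
Segment 2: SEQ = 69692, len = 870 B, covers [69692, 70561]
Segment 3: SEQ = 70562, len = 227 B, covers [70562, 70788] [LOST]
In-order data received: bytes [68703, 70561] (segments 1..2).
Segment 3 missing -> gap begins at byte 70562.
Cumulative ACK = next expected in-order byte = 68703 + 989 + 870 = 70562

70562


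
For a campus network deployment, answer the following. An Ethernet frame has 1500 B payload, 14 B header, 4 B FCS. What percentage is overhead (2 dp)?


Given: payload = 1500 B, header = 14 B, trailer = 4 B
Overhead bytes = header + trailer = 14 + 4 = 18
Total frame = payload + overhead = 1500 + 18 = 1518
Overhead % = 18 / 1518 * 100 = 1.1858% -> 1.19% (2 dp)

1.19


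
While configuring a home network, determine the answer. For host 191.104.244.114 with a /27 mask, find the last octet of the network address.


Given: IP = 191.104.244.114, prefix = /27
Subnet mask = 255.255.255.224
Last octet of IP: 114
Last octet of mask: 224
Network last octet = 114 AND 224 = 96

96


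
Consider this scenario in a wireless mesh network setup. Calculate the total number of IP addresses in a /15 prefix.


Given: CIDR prefix /15
Host bits = 32 - 15 = 17
Total addresses = 2^17 = 131072

131072


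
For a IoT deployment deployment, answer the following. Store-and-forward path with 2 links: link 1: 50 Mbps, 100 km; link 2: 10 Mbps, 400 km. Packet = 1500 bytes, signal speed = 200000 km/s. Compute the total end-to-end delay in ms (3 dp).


Packet = 1500 bytes = 12000 bits. Store-and-forward: sum (t_trans + t_prop) per link.
Link 1: t_trans = 12000/(50*10^6) s = 0.2400 ms; t_prop = 100/200000 s = 0.5000 ms; subtotal = 0.7400 ms
Link 2: t_trans = 12000/(10*10^6) s = 1.2000 ms; t_prop = 400/200000 s = 2.0000 ms; subtotal = 3.2000 ms
End-to-end = 0.7400 + 3.2000 = 3.9400 ms -> 3.940 ms (3 dp)

3.940


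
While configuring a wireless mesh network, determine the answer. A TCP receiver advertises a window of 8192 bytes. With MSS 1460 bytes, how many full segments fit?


Given: RWND = 8192 bytes, MSS = 1460 bytes
Full segments = floor(RWND / MSS)
Full segments = floor(8192 / 1460)
Full segments = floor(5.611) = 5

5


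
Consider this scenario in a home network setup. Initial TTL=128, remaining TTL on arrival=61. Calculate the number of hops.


Given: initial TTL = 128, received TTL = 61
Hops = initial TTL - received TTL
Hops = 128 - 61 = 67

67


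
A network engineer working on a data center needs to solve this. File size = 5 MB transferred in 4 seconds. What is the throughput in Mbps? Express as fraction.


Given: file = 5 MB, time = 4 s
File in Mb = 5 * 8 = 40 Mb
Throughput = 40 / 4 Mbps
Throughput = 10 Mbps

10


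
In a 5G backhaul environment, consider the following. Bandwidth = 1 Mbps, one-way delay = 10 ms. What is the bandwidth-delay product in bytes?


Given: bandwidth = 1 Mbps, delay = 10 ms
BDP in bits = 1 * 10^6 * 10 / 1000
BDP in bits = 10000
BDP in bytes = 10000 / 8 = 1250

1250


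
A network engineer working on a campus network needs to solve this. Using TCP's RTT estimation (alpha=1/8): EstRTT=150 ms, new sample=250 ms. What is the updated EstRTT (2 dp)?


Given: EstRTT = 150 ms, SampleRTT = 250 ms, alpha = 1/8
New EstRTT = (1 - alpha) * EstRTT + alpha * SampleRTT
(7/8) * 150 = 131.25
(1/8) * 250 = 31.25
New EstRTT = 131.25 + 31.25 = 162.5 ms -> 162.50 ms (2 dp)

162.50


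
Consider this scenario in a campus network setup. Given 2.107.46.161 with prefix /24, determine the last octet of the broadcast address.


Given: IP = 2.107.46.161, prefix = /24
Host bits = 32 - 24 = 8
Network last octet = 161 AND mask = 0
Host part size = 2^8 - 1 = 255
Broadcast last octet = 0 OR 255 = 255

255


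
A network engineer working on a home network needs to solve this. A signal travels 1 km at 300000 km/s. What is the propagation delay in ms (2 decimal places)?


Given: distance = 1 km, speed = 300000 km/s
Delay = distance / speed = 1 / 300000 seconds
Delay in ms = 1 * 1000 / 300000
Delay = 0.0033 ms
Rounded to 2 dp = 0.00 ms

0.00


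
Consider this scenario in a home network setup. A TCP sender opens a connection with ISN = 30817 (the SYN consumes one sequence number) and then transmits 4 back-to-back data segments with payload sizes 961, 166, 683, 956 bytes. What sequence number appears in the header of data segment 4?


The SYN occupies sequence number ISN = 30817, so the first data byte is ISN + 1 = 30818.
SEQ of data segment i = (ISN + 1) + sum of payload sizes of segments 1..i-1.
Segment 1: SEQ = 30818, payload = 961 bytes
Segment 2: SEQ = 31779, payload = 166 bytes
Segment 3: SEQ = 31945, payload = 683 bytes
Segment 4: SEQ = 32628, payload = 956 bytes
SEQ of segment 4 = 30818 + 961 + 166 + 683 = 32628

32628


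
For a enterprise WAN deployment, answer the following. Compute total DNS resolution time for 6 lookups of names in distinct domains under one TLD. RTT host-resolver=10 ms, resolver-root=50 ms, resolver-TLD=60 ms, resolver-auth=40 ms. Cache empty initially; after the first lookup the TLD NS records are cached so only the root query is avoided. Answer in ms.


Lookup 1 (cold cache): local + root + TLD + auth = 10 + 50 + 60 + 40 = 160 ms
Lookups 2..6 (TLD NS cached -> skip root; new domain -> still ask TLD and auth): local + TLD + auth = 10 + 60 + 40 = 110 ms each
Remaining 5 lookups: 5 * 110 = 550 ms
Total = 160 + 550 = 710 ms

710


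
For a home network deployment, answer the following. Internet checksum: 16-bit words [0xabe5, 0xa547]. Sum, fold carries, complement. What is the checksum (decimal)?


Given words: [0xabe5, 0xa547]
Step 1: Sum all words
Raw sum = 44005 + 42311 = 86316
Step 2: Fold carry: (20780 + 1) = 20781
One's complement = ~20781 & 0xFFFF = 44754

44754


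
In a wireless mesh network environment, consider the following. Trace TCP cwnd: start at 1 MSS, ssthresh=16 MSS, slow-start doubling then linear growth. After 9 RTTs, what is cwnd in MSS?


RTT 0: cwnd = 1 MSS (initial)
RTT 1: cwnd = 2 MSS (slow start, doubled)
RTT 2: cwnd = 4 MSS (slow start, doubled)
RTT 3: cwnd = 8 MSS (slow start, doubled)
RTT 4: cwnd = 16 MSS (slow start, doubled)
RTT 5: cwnd = 17 MSS (congestion avoidance, +1)
RTT 6: cwnd = 18 MSS (congestion avoidance, +1)
RTT 7: cwnd = 19 MSS (congestion avoidance, +1)
RTT 8: cwnd = 20 MSS (congestion avoidance, +1)
RTT 9: cwnd = 21 MSS (congestion avoidance, +1)

21


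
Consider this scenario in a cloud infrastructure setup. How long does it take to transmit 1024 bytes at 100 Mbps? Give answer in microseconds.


Given: packet = 1024 bytes, bandwidth = 100 Mbps
Packet in bits = 1024 * 8 = 8192 bits
Bandwidth = 100 * 10^6 = 100000000 bps
Time = 8192 / 100000000 seconds
Time in us = 8192 * 10^6 / 100000000 = 81.92

81.92


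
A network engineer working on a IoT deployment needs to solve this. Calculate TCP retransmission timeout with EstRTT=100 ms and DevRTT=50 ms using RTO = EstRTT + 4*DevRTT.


Given: EstRTT = 100 ms, DevRTT = 50 ms
Timeout = EstRTT + 4 * DevRTT
4 * DevRTT = 4 * 50 = 200
Timeout = 100 + 200 = 300 ms

300


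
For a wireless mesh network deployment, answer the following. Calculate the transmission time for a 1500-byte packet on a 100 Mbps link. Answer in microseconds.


Given: packet = 1500 bytes, bandwidth = 100 Mbps
Packet in bits = 1500 * 8 = 12000 bits
Bandwidth = 100 * 10^6 = 100000000 bps
Time = 12000 / 100000000 seconds
Time in us = 12000 * 10^6 / 100000000 = 120

120


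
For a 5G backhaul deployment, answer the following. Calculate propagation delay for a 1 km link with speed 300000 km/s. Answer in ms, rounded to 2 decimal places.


Given: distance = 1 km, speed = 300000 km/s
Delay = distance / speed = 1 / 300000 seconds
Delay in ms = 1 * 1000 / 300000
Delay = 0.0033 ms
Rounded to 2 dp = 0.00 ms

0.00


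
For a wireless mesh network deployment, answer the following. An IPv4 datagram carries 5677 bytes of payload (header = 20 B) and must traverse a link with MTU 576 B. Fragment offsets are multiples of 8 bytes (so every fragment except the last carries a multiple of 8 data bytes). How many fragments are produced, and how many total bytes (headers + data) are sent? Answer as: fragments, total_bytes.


Max data per non-final fragment = floor((MTU - header)/8)*8 = floor((576 - 20)/8)*8 = floor(556/8)*8 = 552 B
Final fragment needs no 8-byte alignment: it can carry up to MTU - header = 556 B
Non-final fragments needed = ceil((payload - 556) / 552) = ceil(5121/552) = ceil(9.2772) = 10
Number of fragments = 10 + 1 = 11
Fragment sizes (data): 10 * 552 B + 157 B (last, 157 <= 556 OK)
Total bytes sent = payload + n_frags * header = 5677 + 11*20 = 5677 + 220 = 5897 B

11, 5897


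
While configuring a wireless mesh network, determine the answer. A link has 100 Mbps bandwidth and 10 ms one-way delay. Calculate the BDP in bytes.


Given: bandwidth = 100 Mbps, delay = 10 ms
BDP in bits = 100 * 10^6 * 10 / 1000
BDP in bits = 1000000
BDP in bytes = 1000000 / 8 = 125000

125000


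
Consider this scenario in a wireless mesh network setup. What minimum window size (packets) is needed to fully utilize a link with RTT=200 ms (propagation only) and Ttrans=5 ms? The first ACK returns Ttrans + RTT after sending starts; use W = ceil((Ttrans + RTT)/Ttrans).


Given: Ttrans = 5 ms, RTT = 200 ms (= 2 * Tprop, Tprop = 100 ms)
Time until first ACK returns = Ttrans + RTT = 5 + 200 = 205 ms
Need W * Ttrans >= Ttrans + RTT  ->  W >= (Ttrans + RTT) / Ttrans
(Ttrans + RTT) / Ttrans = 205 / 5 = 41
W_min = ceil(41) = 41

41


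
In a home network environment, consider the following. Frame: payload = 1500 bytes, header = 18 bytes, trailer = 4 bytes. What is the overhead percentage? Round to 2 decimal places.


Given: payload = 1500 B, header = 18 B, trailer = 4 B
Overhead bytes = header + trailer = 18 + 4 = 22
Total frame = payload + overhead = 1500 + 22 = 1522
Overhead % = 22 / 1522 * 100 = 1.4455% -> 1.45% (2 dp)

1.45


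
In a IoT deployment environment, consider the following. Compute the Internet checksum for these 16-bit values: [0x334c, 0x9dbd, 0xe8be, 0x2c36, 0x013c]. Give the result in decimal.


Given words: [0x334c, 0x9dbd, 0xe8be, 0x2c36, 0x013c]
Step 1: Sum all words
Raw sum = 13132 + 40381 + 59582 + 11318 + 316 = 124729
Step 2: Fold carry: (59193 + 1) = 59194
One's complement = ~59194 & 0xFFFF = 6341

6341


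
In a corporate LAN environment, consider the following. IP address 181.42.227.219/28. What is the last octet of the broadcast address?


Given: IP = 181.42.227.219, prefix = /28
Host bits = 32 - 28 = 4
Network last octet = 219 AND mask = 208
Host part size = 2^4 - 1 = 15
Broadcast last octet = 208 OR 15 = 223

223


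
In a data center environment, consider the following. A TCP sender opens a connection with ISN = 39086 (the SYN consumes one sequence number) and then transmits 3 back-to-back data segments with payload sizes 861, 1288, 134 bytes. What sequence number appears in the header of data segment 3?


The SYN occupies sequence number ISN = 39086, so the first data byte is ISN + 1 = 39087.
SEQ of data segment i = (ISN + 1) + sum of payload sizes of segments 1..i-1.
Segment 1: SEQ = 39087, payload = 861 bytes
Segment 2: SEQ = 39948, payload = 1288 bytes
Segment 3: SEQ = 41236, payload = 134 bytes
SEQ of segment 3 = 39087 + 861 + 1288 = 41236

41236


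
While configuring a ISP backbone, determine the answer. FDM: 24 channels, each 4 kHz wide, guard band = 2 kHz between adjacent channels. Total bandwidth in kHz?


Given: 24 channels, 4 kHz each, guard = 2 kHz
Channel bandwidth = 24 * 4 = 96 kHz
Guard bands = 23 gaps * 2 kHz = 46 kHz
Total = 96 + 46 = 142 kHz

142


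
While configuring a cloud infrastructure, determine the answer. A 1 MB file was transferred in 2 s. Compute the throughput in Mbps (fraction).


Given: file = 1 MB, time = 2 s
File in Mb = 1 * 8 = 8 Mb
Throughput = 8 / 2 Mbps
Throughput = 4 Mbps

4


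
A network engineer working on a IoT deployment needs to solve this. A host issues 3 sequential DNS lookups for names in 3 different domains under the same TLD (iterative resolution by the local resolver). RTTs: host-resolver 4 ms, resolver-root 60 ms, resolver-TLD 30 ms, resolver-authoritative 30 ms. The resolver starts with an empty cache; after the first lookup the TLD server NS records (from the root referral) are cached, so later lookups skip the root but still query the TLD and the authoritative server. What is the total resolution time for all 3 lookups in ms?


Lookup 1 (cold cache): local + root + TLD + auth = 4 + 60 + 30 + 30 = 124 ms
Lookups 2..3 (TLD NS cached -> skip root; new domain -> still ask TLD and auth): local + TLD + auth = 4 + 30 + 30 = 64 ms each
Remaining 2 lookups: 2 * 64 = 128 ms
Total = 124 + 128 = 252 ms

252


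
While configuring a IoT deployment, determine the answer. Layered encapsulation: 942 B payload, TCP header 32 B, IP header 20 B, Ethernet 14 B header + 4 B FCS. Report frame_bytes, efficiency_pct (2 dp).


TCP segment = 942 + 32 = 974 B
IP packet = 974 + 20 = 994 B
Ethernet frame = 994 + 14 + 4 = 1012 B
Efficiency = app / frame = 942 / 1012 = 0.930830 = 93.0830% -> 93.08% (2 dp)

1012, 93.08


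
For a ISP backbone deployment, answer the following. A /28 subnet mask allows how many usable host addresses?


Given: subnet mask /28
Host bits = 32 - 28 = 4
Total addresses = 2^4 = 16
Usable hosts = 16 - 2 (network + broadcast) = 14

14


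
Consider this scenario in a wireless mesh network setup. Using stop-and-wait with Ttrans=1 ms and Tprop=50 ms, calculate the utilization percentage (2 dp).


Given: Ttrans = 1 ms, Tprop = 50 ms
RTT = 2 * Tprop = 2 * 50 = 100 ms
U = Ttrans / (Ttrans + RTT)
U = 1 / (1 + 100)
U = 1 / 101 = 0.009901
U% = 0.99%

0.99


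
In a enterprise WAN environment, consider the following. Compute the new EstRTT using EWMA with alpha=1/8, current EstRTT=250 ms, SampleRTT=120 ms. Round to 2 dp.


Given: EstRTT = 250 ms, SampleRTT = 120 ms, alpha = 1/8
New EstRTT = (1 - alpha) * EstRTT + alpha * SampleRTT
(7/8) * 250 = 218.75
(1/8) * 120 = 15
New EstRTT = 218.75 + 15 = 233.75 ms -> 233.75 ms (2 dp)

233.75


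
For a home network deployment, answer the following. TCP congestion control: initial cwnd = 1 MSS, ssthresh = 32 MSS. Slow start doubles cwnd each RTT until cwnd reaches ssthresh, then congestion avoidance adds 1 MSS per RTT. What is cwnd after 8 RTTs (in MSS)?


RTT 0: cwnd = 1 MSS (initial)
RTT 1: cwnd = 2 MSS (slow start, doubled)
RTT 2: cwnd = 4 MSS (slow start, doubled)
RTT 3: cwnd = 8 MSS (slow start, doubled)
RTT 4: cwnd = 16 MSS (slow start, doubled)
RTT 5: cwnd = 32 MSS (slow start, doubled)
RTT 6: cwnd = 33 MSS (congestion avoidance, +1)
RTT 7: cwnd = 34 MSS (congestion avoidance, +1)
RTT 8: cwnd = 35 MSS (congestion avoidance, +1)

35


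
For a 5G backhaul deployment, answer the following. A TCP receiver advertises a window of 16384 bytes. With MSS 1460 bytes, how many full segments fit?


Given: RWND = 16384 bytes, MSS = 1460 bytes
Full segments = floor(RWND / MSS)
Full segments = floor(16384 / 1460)
Full segments = floor(11.2219) = 11

11


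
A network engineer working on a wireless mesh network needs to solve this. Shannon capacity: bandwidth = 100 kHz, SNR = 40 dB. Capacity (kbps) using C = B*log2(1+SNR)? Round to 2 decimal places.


Given: B = 100 kHz, SNR = 40 dB
SNR linear = 10^(40/10) = 10000
1 + SNR = 10001
log2(10001) = 13.2878566418
C = 100 * 1000 * 13.2878566418 = 1328785.6642 bps
C = 1328.785664 kbps -> 1328.79 kbps (2 dp)

1328.79


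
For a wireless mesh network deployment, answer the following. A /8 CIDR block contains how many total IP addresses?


Given: CIDR prefix /8
Host bits = 32 - 8 = 24
Total addresses = 2^24 = 16777216

16777216


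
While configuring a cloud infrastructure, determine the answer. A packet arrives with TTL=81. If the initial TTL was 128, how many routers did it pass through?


Given: initial TTL = 128, received TTL = 81
Hops = initial TTL - received TTL
Hops = 128 - 81 = 47

47


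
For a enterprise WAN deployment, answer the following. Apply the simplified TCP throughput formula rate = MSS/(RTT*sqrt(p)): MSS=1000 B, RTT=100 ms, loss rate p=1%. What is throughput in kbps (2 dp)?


Given: MSS = 1000 bytes, RTT = 100 ms, loss = 1%
RTT in seconds = 100 / 1000 = 0.1
Loss rate = 1% = 0.01
sqrt(loss) = sqrt(0.01) = 0.1
Throughput (bytes/s) = 1000 / (0.1 * 0.1) = 100000.0000
Throughput (kbps) = 100000.0000 * 8 / 1000 = 800.000000 -> 800.00 kbps (2 dp)

800.00


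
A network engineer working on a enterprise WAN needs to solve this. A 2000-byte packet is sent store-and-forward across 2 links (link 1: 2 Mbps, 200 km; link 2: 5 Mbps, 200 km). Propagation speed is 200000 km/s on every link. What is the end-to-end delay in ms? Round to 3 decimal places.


Packet = 2000 bytes = 16000 bits. Store-and-forward: sum (t_trans + t_prop) per link.
Link 1: t_trans = 16000/(2*10^6) s = 8.0000 ms; t_prop = 200/200000 s = 1.0000 ms; subtotal = 9.0000 ms
Link 2: t_trans = 16000/(5*10^6) s = 3.2000 ms; t_prop = 200/200000 s = 1.0000 ms; subtotal = 4.2000 ms
End-to-end = 9.0000 + 4.2000 = 13.2000 ms -> 13.200 ms (3 dp)

13.200


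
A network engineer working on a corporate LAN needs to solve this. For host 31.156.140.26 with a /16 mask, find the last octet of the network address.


Given: IP = 31.156.140.26, prefix = /16
Subnet mask = 255.255.0.0
Last octet of IP: 26
Last octet of mask: 0
Network last octet = 26 AND 0 = 0

0


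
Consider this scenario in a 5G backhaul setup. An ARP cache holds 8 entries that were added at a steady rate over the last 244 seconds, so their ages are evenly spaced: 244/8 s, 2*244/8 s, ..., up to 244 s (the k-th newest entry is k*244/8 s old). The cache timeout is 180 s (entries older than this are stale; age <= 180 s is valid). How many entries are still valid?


Ages are k * 244/8 s for k = 1..8 (spacing = 30.5000 s).
Entry k is valid iff k * 244/8 <= 180 iff k <= 8 * 180 / 244 = 5.9016
n_valid = floor(5.9016) = 5
(n_stale = 8 - 5 = 3)

5


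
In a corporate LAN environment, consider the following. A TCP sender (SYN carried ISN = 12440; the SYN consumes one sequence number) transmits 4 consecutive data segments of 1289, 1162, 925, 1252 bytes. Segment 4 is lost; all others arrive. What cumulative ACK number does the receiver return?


SYN uses sequence number 12440; first data byte = ISN + 1 = 12441.
Segment 1: SEQ = 12441, len = 1289 B, covers [12441, 13729]
Segment 2: SEQ = 13730, len = 1162 B, covers [13730, 14891]
Segment 3: SEQ = 14892, len = 925 B, covers [14892, 15816]
Segment 4: SEQ = 15817, len = 1252 B, covers [15817, 17068] [LOST]
In-order data received: bytes [12441, 15816] (segments 1..3).
Segment 4 missing -> gap begins at byte 15817.
Cumulative ACK = next expected in-order byte = 12441 + 1289 + 1162 + 925 = 15817

15817


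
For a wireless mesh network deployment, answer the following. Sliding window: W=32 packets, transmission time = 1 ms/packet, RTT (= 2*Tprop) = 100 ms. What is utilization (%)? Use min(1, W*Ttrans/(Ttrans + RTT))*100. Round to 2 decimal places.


Given: W = 32, Ttrans = 1 ms, RTT = 100 ms (= 2 * Tprop, Tprop = 50 ms)
Cycle time = Ttrans + RTT = 1 + 100 = 101 ms (first packet sent until its ACK returns)
W * Ttrans = 32 * 1 = 32 ms of sending per cycle
W * Ttrans / (Ttrans + RTT) = 32 / 101 = 0.316832
U = min(1, 0.316832) = 0.316832
U% = 31.68%

31.68


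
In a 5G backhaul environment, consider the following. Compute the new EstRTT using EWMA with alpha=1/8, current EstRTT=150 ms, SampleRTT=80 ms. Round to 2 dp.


Given: EstRTT = 150 ms, SampleRTT = 80 ms, alpha = 1/8
New EstRTT = (1 - alpha) * EstRTT + alpha * SampleRTT
(7/8) * 150 = 131.25
(1/8) * 80 = 10
New EstRTT = 131.25 + 10 = 141.25 ms -> 141.25 ms (2 dp)

141.25


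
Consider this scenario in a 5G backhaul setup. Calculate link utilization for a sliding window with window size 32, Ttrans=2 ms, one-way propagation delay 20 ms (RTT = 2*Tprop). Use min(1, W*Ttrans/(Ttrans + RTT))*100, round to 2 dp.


Given: W = 32, Ttrans = 2 ms, RTT = 40 ms (= 2 * Tprop, Tprop = 20 ms)
Cycle time = Ttrans + RTT = 2 + 40 = 42 ms (first packet sent until its ACK returns)
W * Ttrans = 32 * 2 = 64 ms of sending per cycle
W * Ttrans / (Ttrans + RTT) = 64 / 42 = 1.523810
U = min(1, 1.523810) = 1.000000
U% = 100.00%

100.00


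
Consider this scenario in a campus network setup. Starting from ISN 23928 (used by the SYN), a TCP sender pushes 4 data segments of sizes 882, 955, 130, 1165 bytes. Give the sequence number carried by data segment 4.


The SYN occupies sequence number ISN = 23928, so the first data byte is ISN + 1 = 23929.
SEQ of data segment i = (ISN + 1) + sum of payload sizes of segments 1..i-1.
Segment 1: SEQ = 23929, payload = 882 bytes
Segment 2: SEQ = 24811, payload = 955 bytes
Segment 3: SEQ = 25766, payload = 130 bytes
Segment 4: SEQ = 25896, payload = 1165 bytes
SEQ of segment 4 = 23929 + 882 + 955 + 130 = 25896

25896


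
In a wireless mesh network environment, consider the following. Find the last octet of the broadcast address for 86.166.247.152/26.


Given: IP = 86.166.247.152, prefix = /26
Host bits = 32 - 26 = 6
Network last octet = 152 AND mask = 128
Host part size = 2^6 - 1 = 63
Broadcast last octet = 128 OR 63 = 191

191


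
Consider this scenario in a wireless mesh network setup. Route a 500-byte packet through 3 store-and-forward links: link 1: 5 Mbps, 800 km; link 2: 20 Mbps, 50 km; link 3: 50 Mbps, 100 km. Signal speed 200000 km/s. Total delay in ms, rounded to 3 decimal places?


Packet = 500 bytes = 4000 bits. Store-and-forward: sum (t_trans + t_prop) per link.
Link 1: t_trans = 4000/(5*10^6) s = 0.8000 ms; t_prop = 800/200000 s = 4.0000 ms; subtotal = 4.8000 ms
Link 2: t_trans = 4000/(20*10^6) s = 0.2000 ms; t_prop = 50/200000 s = 0.2500 ms; subtotal = 0.4500 ms
Link 3: t_trans = 4000/(50*10^6) s = 0.0800 ms; t_prop = 100/200000 s = 0.5000 ms; subtotal = 0.5800 ms
End-to-end = 4.8000 + 0.4500 + 0.5800 = 5.8300 ms -> 5.830 ms (3 dp)

5.830


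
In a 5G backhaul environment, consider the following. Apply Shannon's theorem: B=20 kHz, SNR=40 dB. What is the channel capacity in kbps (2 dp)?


Given: B = 20 kHz, SNR = 40 dB
SNR linear = 10^(40/10) = 10000
1 + SNR = 10001
log2(10001) = 13.2878566418
C = 20 * 1000 * 13.2878566418 = 265757.1328 bps
C = 265.757133 kbps -> 265.76 kbps (2 dp)

265.76


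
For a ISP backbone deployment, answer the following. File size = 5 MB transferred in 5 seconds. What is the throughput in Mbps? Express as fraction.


Given: file = 5 MB, time = 5 s
File in Mb = 5 * 8 = 40 Mb
Throughput = 40 / 5 Mbps
Throughput = 8 Mbps

8


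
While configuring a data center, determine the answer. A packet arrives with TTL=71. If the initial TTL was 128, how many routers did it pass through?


Given: initial TTL = 128, received TTL = 71
Hops = initial TTL - received TTL
Hops = 128 - 71 = 57

57


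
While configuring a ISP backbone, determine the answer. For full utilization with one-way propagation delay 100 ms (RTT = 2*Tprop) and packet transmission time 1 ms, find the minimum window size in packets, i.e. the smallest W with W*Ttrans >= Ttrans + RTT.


Given: Ttrans = 1 ms, RTT = 200 ms (= 2 * Tprop, Tprop = 100 ms)
Time until first ACK returns = Ttrans + RTT = 1 + 200 = 201 ms
Need W * Ttrans >= Ttrans + RTT  ->  W >= (Ttrans + RTT) / Ttrans
(Ttrans + RTT) / Ttrans = 201 / 1 = 201
W_min = ceil(201) = 201

201


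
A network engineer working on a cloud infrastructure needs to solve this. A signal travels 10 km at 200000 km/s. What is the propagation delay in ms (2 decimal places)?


Given: distance = 10 km, speed = 200000 km/s
Delay = distance / speed = 10 / 200000 seconds
Delay in ms = 10 * 1000 / 200000
Delay = 0.0500 ms
Rounded to 2 dp = 0.05 ms

0.05


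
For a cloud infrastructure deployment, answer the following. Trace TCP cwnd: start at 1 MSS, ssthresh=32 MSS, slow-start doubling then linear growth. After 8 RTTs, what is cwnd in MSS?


RTT 0: cwnd = 1 MSS (initial)
RTT 1: cwnd = 2 MSS (slow start, doubled)
RTT 2: cwnd = 4 MSS (slow start, doubled)
RTT 3: cwnd = 8 MSS (slow start, doubled)
RTT 4: cwnd = 16 MSS (slow start, doubled)
RTT 5: cwnd = 32 MSS (slow start, doubled)
RTT 6: cwnd = 33 MSS (congestion avoidance, +1)
RTT 7: cwnd = 34 MSS (congestion avoidance, +1)
RTT 8: cwnd = 35 MSS (congestion avoidance, +1)

35


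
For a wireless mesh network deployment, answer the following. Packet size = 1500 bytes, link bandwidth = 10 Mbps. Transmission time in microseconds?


Given: packet = 1500 bytes, bandwidth = 10 Mbps
Packet in bits = 1500 * 8 = 12000 bits
Bandwidth = 10 * 10^6 = 10000000 bps
Time = 12000 / 10000000 seconds
Time in us = 12000 * 10^6 / 10000000 = 1200

1200


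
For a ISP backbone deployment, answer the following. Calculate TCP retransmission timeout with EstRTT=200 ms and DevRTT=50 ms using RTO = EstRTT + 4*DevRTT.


Given: EstRTT = 200 ms, DevRTT = 50 ms
Timeout = EstRTT + 4 * DevRTT
4 * DevRTT = 4 * 50 = 200
Timeout = 200 + 200 = 400 ms

400


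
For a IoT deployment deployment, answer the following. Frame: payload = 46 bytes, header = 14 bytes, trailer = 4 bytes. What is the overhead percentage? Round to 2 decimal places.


Given: payload = 46 B, header = 14 B, trailer = 4 B
Overhead bytes = header + trailer = 14 + 4 = 18
Total frame = payload + overhead = 46 + 18 = 64
Overhead % = 18 / 64 * 100 = 28.1250% -> 28.13% (2 dp)

28.13


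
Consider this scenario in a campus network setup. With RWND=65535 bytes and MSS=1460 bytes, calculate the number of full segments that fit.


Given: RWND = 65535 bytes, MSS = 1460 bytes
Full segments = floor(RWND / MSS)
Full segments = floor(65535 / 1460)
Full segments = floor(44.887) = 44

44


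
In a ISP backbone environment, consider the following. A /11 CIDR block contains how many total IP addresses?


Given: CIDR prefix /11
Host bits = 32 - 11 = 21
Total addresses = 2^21 = 2097152

2097152


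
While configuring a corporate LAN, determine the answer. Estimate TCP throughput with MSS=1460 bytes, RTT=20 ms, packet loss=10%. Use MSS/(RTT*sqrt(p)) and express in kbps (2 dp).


Given: MSS = 1460 bytes, RTT = 20 ms, loss = 10%
RTT in seconds = 20 / 1000 = 0.02
Loss rate = 10% = 0.1
sqrt(loss) = sqrt(0.1) = 0.316227766017
Throughput (bytes/s) = 1460 / (0.02 * 0.316227766017) = 230846.2692
Throughput (kbps) = 230846.2692 * 8 / 1000 = 1846.770154 -> 1846.77 kbps (2 dp)

1846.77


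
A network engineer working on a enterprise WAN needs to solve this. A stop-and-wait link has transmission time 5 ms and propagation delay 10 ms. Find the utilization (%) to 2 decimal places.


Given: Ttrans = 5 ms, Tprop = 10 ms
RTT = 2 * Tprop = 2 * 10 = 20 ms
U = Ttrans / (Ttrans + RTT)
U = 5 / (5 + 20)
U = 5 / 25 = 0.2
U% = 20.00%

20.00


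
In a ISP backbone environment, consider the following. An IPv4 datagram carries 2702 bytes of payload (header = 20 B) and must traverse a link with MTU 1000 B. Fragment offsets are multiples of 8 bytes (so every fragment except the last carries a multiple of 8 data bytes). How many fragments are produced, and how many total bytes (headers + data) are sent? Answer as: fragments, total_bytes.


Max data per non-final fragment = floor((MTU - header)/8)*8 = floor((1000 - 20)/8)*8 = floor(980/8)*8 = 976 B
Final fragment needs no 8-byte alignment: it can carry up to MTU - header = 980 B
Non-final fragments needed = ceil((payload - 980) / 976) = ceil(1722/976) = ceil(1.7643) = 2
Number of fragments = 2 + 1 = 3
Fragment sizes (data): 2 * 976 B + 750 B (last, 750 <= 980 OK)
Total bytes sent = payload + n_frags * header = 2702 + 3*20 = 2702 + 60 = 2762 B

3, 2762


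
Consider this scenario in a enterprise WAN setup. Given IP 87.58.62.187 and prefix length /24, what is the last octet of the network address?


Given: IP = 87.58.62.187, prefix = /24
Subnet mask = 255.255.255.0
Last octet of IP: 187
Last octet of mask: 0
Network last octet = 187 AND 0 = 0

0


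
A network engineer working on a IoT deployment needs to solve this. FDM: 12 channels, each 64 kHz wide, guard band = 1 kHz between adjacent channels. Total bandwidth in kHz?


Given: 12 channels, 64 kHz each, guard = 1 kHz
Channel bandwidth = 12 * 64 = 768 kHz
Guard bands = 11 gaps * 1 kHz = 11 kHz
Total = 768 + 11 = 779 kHz

779


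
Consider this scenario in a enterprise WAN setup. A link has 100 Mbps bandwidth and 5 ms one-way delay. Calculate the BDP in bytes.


Given: bandwidth = 100 Mbps, delay = 5 ms
BDP in bits = 100 * 10^6 * 5 / 1000
BDP in bits = 500000
BDP in bytes = 500000 / 8 = 62500

62500


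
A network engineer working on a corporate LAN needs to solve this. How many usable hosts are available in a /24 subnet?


Given: subnet mask /24
Host bits = 32 - 24 = 8
Total addresses = 2^8 = 256
Usable hosts = 256 - 2 (network + broadcast) = 254

254


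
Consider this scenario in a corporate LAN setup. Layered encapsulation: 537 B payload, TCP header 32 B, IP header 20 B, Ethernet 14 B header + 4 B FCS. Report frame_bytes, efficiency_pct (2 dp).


TCP segment = 537 + 32 = 569 B
IP packet = 569 + 20 = 589 B
Ethernet frame = 589 + 14 + 4 = 607 B
Efficiency = app / frame = 537 / 607 = 0.884679 = 88.4679% -> 88.47% (2 dp)

607, 88.47


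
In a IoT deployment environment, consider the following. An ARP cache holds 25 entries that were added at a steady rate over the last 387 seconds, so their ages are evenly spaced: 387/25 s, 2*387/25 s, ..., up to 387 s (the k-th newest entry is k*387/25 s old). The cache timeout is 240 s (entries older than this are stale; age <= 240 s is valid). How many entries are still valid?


Ages are k * 387/25 s for k = 1..25 (spacing = 15.4800 s).
Entry k is valid iff k * 387/25 <= 240 iff k <= 25 * 240 / 387 = 15.5039
n_valid = floor(15.5039) = 15
(n_stale = 25 - 15 = 10)

15


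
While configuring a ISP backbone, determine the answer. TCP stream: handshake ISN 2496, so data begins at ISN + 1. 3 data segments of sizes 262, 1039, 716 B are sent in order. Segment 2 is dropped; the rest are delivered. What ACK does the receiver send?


SYN uses sequence number 2496; first data byte = ISN + 1 = 2497.
Segment 1: SEQ = 2497, len = 262 B, covers [2497, 2758]
Segment 2: SEQ = 2759, len = 1039 B, covers [2759, 3797] [LOST]
Segment 3: SEQ = 3798, len = 716 B, covers [3798, 4513]
In-order data received: bytes [2497, 2758] (segments 1..1).
Segment 2 missing -> gap begins at byte 2759; later segments buffered out of order.
Cumulative ACK = next expected in-order byte = 2497 + 262 = 2759

2759


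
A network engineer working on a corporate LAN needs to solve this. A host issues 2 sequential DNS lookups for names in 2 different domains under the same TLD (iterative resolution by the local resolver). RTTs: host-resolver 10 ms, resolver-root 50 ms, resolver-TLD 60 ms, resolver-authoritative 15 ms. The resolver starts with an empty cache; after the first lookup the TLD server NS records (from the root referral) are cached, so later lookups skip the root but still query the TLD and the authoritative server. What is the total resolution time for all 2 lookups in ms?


Lookup 1 (cold cache): local + root + TLD + auth = 10 + 50 + 60 + 15 = 135 ms
Lookups 2..2 (TLD NS cached -> skip root; new domain -> still ask TLD and auth): local + TLD + auth = 10 + 60 + 15 = 85 ms each
Remaining 1 lookups: 1 * 85 = 85 ms
Total = 135 + 85 = 220 ms

220


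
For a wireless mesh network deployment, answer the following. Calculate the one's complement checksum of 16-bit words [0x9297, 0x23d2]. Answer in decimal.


Given words: [0x9297, 0x23d2]
Step 1: Sum all words
Raw sum = 37527 + 9170 = 46697
One's complement = ~46697 & 0xFFFF = 18838

18838


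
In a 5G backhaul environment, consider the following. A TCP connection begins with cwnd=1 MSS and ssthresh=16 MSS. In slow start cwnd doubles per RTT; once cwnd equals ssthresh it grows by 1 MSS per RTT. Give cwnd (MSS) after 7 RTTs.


RTT 0: cwnd = 1 MSS (initial)
RTT 1: cwnd = 2 MSS (slow start, doubled)
RTT 2: cwnd = 4 MSS (slow start, doubled)
RTT 3: cwnd = 8 MSS (slow start, doubled)
RTT 4: cwnd = 16 MSS (slow start, doubled)
RTT 5: cwnd = 17 MSS (congestion avoidance, +1)
RTT 6: cwnd = 18 MSS (congestion avoidance, +1)
RTT 7: cwnd = 19 MSS (congestion avoidance, +1)

19


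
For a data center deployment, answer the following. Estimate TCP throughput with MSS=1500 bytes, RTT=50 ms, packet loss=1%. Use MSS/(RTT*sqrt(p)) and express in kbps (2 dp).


Given: MSS = 1500 bytes, RTT = 50 ms, loss = 1%
RTT in seconds = 50 / 1000 = 0.05
Loss rate = 1% = 0.01
sqrt(loss) = sqrt(0.01) = 0.1
Throughput (bytes/s) = 1500 / (0.05 * 0.1) = 300000.0000
Throughput (kbps) = 300000.0000 * 8 / 1000 = 2400.000000 -> 2400.00 kbps (2 dp)

2400.00


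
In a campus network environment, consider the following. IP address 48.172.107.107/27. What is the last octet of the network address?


Given: IP = 48.172.107.107, prefix = /27
Subnet mask = 255.255.255.224
Last octet of IP: 107
Last octet of mask: 224
Network last octet = 107 AND 224 = 96

96


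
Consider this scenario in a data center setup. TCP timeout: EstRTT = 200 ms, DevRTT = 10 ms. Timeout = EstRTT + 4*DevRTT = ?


Given: EstRTT = 200 ms, DevRTT = 10 ms
Timeout = EstRTT + 4 * DevRTT
4 * DevRTT = 4 * 10 = 40
Timeout = 200 + 40 = 240 ms

240


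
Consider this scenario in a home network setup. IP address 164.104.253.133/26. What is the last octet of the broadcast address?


Given: IP = 164.104.253.133, prefix = /26
Host bits = 32 - 26 = 6
Network last octet = 133 AND mask = 128
Host part size = 2^6 - 1 = 63
Broadcast last octet = 128 OR 63 = 191

191


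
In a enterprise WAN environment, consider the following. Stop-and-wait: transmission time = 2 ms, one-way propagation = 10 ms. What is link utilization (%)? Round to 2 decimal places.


Given: Ttrans = 2 ms, Tprop = 10 ms
RTT = 2 * Tprop = 2 * 10 = 20 ms
U = Ttrans / (Ttrans + RTT)
U = 2 / (2 + 20)
U = 2 / 22 = 0.090909
U% = 9.09%

9.09


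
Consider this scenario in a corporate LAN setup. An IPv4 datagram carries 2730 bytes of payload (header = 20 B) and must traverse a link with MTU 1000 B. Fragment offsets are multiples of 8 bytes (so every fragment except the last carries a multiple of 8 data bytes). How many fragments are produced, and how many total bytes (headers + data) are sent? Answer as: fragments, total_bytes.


Max data per non-final fragment = floor((MTU - header)/8)*8 = floor((1000 - 20)/8)*8 = floor(980/8)*8 = 976 B
Final fragment needs no 8-byte alignment: it can carry up to MTU - header = 980 B
Non-final fragments needed = ceil((payload - 980) / 976) = ceil(1750/976) = ceil(1.7930) = 2
Number of fragments = 2 + 1 = 3
Fragment sizes (data): 2 * 976 B + 778 B (last, 778 <= 980 OK)
Total bytes sent = payload + n_frags * header = 2730 + 3*20 = 2730 + 60 = 2790 B

3, 2790


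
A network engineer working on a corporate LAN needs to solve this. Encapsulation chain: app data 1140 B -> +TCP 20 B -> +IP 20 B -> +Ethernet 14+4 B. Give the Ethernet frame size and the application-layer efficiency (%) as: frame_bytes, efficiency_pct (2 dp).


TCP segment = 1140 + 20 = 1160 B
IP packet = 1160 + 20 = 1180 B
Ethernet frame = 1180 + 14 + 4 = 1198 B
Efficiency = app / frame = 1140 / 1198 = 0.951586 = 95.1586% -> 95.16% (2 dp)

1198, 95.16


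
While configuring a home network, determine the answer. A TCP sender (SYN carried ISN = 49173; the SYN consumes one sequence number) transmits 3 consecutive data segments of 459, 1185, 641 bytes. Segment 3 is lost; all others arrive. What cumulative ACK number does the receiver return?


SYN uses sequence number 49173; first data byte = ISN + 1 = 49174.
Segment 1: SEQ = 49174, len = 459 B, covers [49174, 49632]
Segment 2: SEQ = 49633, len = 1185 B, covers [49633, 50817]
Segment 3: SEQ = 50818, len = 641 B, covers [50818, 51458] [LOST]
In-order data received: bytes [49174, 50817] (segments 1..2).
Segment 3 missing -> gap begins at byte 50818.
Cumulative ACK = next expected in-order byte = 49174 + 459 + 1185 = 50818

50818


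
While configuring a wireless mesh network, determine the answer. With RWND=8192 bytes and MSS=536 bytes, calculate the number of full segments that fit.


Given: RWND = 8192 bytes, MSS = 536 bytes
Full segments = floor(RWND / MSS)
Full segments = floor(8192 / 536)
Full segments = floor(15.2836) = 15

15


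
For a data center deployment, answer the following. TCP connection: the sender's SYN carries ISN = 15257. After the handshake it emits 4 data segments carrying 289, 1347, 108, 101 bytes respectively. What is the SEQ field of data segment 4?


The SYN occupies sequence number ISN = 15257, so the first data byte is ISN + 1 = 15258.
SEQ of data segment i = (ISN + 1) + sum of payload sizes of segments 1..i-1.
Segment 1: SEQ = 15258, payload = 289 bytes
Segment 2: SEQ = 15547, payload = 1347 bytes
Segment 3: SEQ = 16894, payload = 108 bytes
Segment 4: SEQ = 17002, payload = 101 bytes
SEQ of segment 4 = 15258 + 289 + 1347 + 108 = 17002

17002
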